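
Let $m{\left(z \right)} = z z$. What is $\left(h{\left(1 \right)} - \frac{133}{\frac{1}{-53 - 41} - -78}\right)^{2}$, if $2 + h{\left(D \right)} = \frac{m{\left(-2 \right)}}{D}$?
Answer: $\frac{4665600}{53743561} \approx 0.086812$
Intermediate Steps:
$m{\left(z \right)} = z^{2}$
$h{\left(D \right)} = -2 + \frac{4}{D}$ ($h{\left(D \right)} = -2 + \frac{\left(-2\right)^{2}}{D} = -2 + \frac{4}{D}$)
$\left(h{\left(1 \right)} - \frac{133}{\frac{1}{-53 - 41} - -78}\right)^{2} = \left(\left(-2 + \frac{4}{1}\right) - \frac{133}{\frac{1}{-53 - 41} - -78}\right)^{2} = \left(\left(-2 + 4 \cdot 1\right) - \frac{133}{\frac{1}{-94} + 78}\right)^{2} = \left(\left(-2 + 4\right) - \frac{133}{- \frac{1}{94} + 78}\right)^{2} = \left(2 - \frac{133}{\frac{7331}{94}}\right)^{2} = \left(2 - \frac{12502}{7331}\right)^{2} = \left(\frac{2160}{7331}\right)^{2} = \frac{4665600}{53743561}$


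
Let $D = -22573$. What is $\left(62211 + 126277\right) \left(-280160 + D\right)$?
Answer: $-57061537704$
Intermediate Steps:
$\left(62211 + 126277\right) \left(-280160 + D\right) = \left(62211 + 126277\right) \left(-280160 - 22573\right) = 188488 \left(-302733\right) = -57061537704$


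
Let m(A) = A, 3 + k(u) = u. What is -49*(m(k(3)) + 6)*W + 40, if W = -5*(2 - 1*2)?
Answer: 40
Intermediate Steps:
W = 0 (W = -5*(2 - 2) = -5*0 = 0)
k(u) = -3 + u
-49*(m(k(3)) + 6)*W + 40 = -49*((-3 + 3) + 6)*0 + 40 = -49*(0 + 6)*0 + 40 = -294*0 + 40 = -49*0 + 40 = 0 + 40 = 40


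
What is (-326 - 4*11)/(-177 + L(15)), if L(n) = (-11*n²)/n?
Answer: 185/171 ≈ 1.0819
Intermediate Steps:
L(n) = -11*n
(-326 - 4*11)/(-177 + L(15)) = (-326 - 4*11)/(-177 - 11*15) = (-326 - 44)/(-177 - 165) = -370/(-342) = -370*(-1/342) = 185/171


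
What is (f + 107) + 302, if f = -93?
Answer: 316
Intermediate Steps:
(f + 107) + 302 = (-93 + 107) + 302 = 14 + 302 = 316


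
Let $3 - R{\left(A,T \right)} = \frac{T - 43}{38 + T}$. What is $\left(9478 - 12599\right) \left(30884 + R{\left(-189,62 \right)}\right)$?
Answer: $- \frac{9639773401}{100} \approx -9.6398 \cdot 10^{7}$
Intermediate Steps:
$R{\left(A,T \right)} = 3 - \frac{-43 + T}{38 + T}$ ($R{\left(A,T \right)} = 3 - \frac{T - 43}{38 + T} = 3 - \frac{-43 + T}{38 + T}$)
$\left(9478 - 12599\right) \left(30884 + R{\left(-189,62 \right)}\right) = \left(9478 - 12599\right) \left(30884 + \frac{157 + 2 \cdot 62}{38 + 62}\right) = - 3121 \left(30884 + \frac{157 + 124}{100}\right) = - 3121 \left(30884 + \frac{1}{100} \cdot 281\right) = - 3121 \left(30884 + \frac{281}{100}\right) = \left(-3121\right) \frac{3088681}{100} = - \frac{9639773401}{100}$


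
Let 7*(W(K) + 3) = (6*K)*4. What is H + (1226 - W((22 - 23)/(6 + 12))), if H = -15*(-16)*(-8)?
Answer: -14507/21 ≈ -690.81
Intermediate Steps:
W(K) = -3 + 24*K/7 (W(K) = -3 + ((6*K)*4)/7 = -3 + (24*K)/7 = -3 + 24*K/7)
H = -1920 (H = 240*(-8) = -1920)
H + (1226 - W((22 - 23)/(6 + 12))) = -1920 + (1226 - (-3 + 24*((22 - 23)/(6 + 12))/7)) = -1920 + (1226 - (-3 + 24*(-1/18)/7)) = -1920 + (1226 - (-3 + 24*(-1*1/18)/7)) = -1920 + (1226 - (-3 + (24/7)*(-1/18))) = -1920 + (1226 - (-3 - 4/21)) = -1920 + (1226 - 1*(-67/21)) = -1920 + (1226 + 67/21) = -1920 + 25813/21 = -14507/21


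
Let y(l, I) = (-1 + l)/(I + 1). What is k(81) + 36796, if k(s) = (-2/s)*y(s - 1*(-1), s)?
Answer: 1508635/41 ≈ 36796.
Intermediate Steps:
y(l, I) = (-1 + l)/(1 + I)
k(s) = -2/(1 + s) (k(s) = (-2/s)*((-1 + (s - 1*(-1)))/(1 + s)) = (-2/s)*((-1 + (s + 1))/(1 + s)) = (-2/s)*((-1 + (1 + s))/(1 + s)) = (-2/s)*(s/(1 + s)) = -2/(1 + s))
k(81) + 36796 = -2/(1 + 81) + 36796 = -2/82 + 36796 = -2*1/82 + 36796 = -1/41 + 36796 = 1508635/41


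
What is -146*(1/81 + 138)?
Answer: -1632134/81 ≈ -20150.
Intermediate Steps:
-146*(1/81 + 138) = -146*11179/81 = -1632134/81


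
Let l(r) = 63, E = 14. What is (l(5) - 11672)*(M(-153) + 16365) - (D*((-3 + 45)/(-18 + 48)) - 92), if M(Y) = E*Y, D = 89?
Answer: -825574198/5 ≈ -1.6511e+8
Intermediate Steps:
M(Y) = 14*Y
(l(5) - 11672)*(M(-153) + 16365) - (D*((-3 + 45)/(-18 + 48)) - 92) = (63 - 11672)*(14*(-153) + 16365) - (89*((-3 + 45)/(-18 + 48)) - 92) = -11609*(-2142 + 16365) - (89*(42/30) - 92) = -11609*14223 - (89*(42*(1/30)) - 92) = -165114807 - (89*(7/5) - 92) = -165114807 - (623/5 - 92) = -165114807 - 1*163/5 = -165114807 - 163/5 = -825574198/5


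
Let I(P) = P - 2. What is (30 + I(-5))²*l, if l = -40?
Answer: -21160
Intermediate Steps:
I(P) = -2 + P
(30 + I(-5))²*l = (30 + (-2 - 5))²*(-40) = (30 - 7)²*(-40) = 23²*(-40) = 529*(-40) = -21160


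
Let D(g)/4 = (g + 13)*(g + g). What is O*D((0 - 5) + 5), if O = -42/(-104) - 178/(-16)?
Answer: 0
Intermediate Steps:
O = 1199/104 (O = -42*(-1/104) - 178*(-1/16) = 21/52 + 89/8 = 1199/104 ≈ 11.529)
D(g) = 8*g*(13 + g) (D(g) = 4*((g + 13)*(g + g)) = 4*((13 + g)*(2*g)) = 4*(2*g*(13 + g)) = 8*g*(13 + g))
O*D((0 - 5) + 5) = 1199*(8*((0 - 5) + 5)*(13 + ((0 - 5) + 5)))/104 = 1199*(8*(-5 + 5)*(13 + (-5 + 5)))/104 = 1199*(8*0*(13 + 0))/104 = 1199*(8*0*13)/104 = (1199/104)*0 = 0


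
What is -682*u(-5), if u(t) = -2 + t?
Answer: 4774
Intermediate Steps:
-682*u(-5) = -682*(-2 - 5) = -682*(-7) = 4774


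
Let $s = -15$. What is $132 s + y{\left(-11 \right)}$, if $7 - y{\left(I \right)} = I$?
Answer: $-1962$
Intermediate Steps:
$y{\left(I \right)} = 7 - I$
$132 s + y{\left(-11 \right)} = 132 \left(-15\right) + \left(7 - -11\right) = -1980 + \left(7 + 11\right) = -1980 + 18 = -1962$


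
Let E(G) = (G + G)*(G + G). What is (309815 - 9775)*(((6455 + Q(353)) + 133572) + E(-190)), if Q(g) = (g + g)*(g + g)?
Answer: 234890214520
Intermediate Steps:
Q(g) = 4*g**2 (Q(g) = (2*g)*(2*g) = 4*g**2)
E(G) = 4*G**2 (E(G) = (2*G)*(2*G) = 4*G**2)
(309815 - 9775)*(((6455 + Q(353)) + 133572) + E(-190)) = (309815 - 9775)*(((6455 + 4*353**2) + 133572) + 4*(-190)**2) = 300040*(((6455 + 4*124609) + 133572) + 4*36100) = 300040*(((6455 + 498436) + 133572) + 144400) = 300040*((504891 + 133572) + 144400) = 300040*(638463 + 144400) = 300040*782863 = 234890214520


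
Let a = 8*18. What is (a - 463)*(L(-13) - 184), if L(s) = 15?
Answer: 53911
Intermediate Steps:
a = 144
(a - 463)*(L(-13) - 184) = (144 - 463)*(15 - 184) = -319*(-169) = 53911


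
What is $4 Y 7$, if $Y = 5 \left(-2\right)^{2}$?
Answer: $560$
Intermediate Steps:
$Y = 20$ ($Y = 5 \cdot 4 = 20$)
$4 Y 7 = 4 \cdot 20 \cdot 7 = 4 \cdot 140 = 560$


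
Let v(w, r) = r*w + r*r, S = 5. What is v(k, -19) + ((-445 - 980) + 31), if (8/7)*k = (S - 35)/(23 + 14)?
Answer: -150889/148 ≈ -1019.5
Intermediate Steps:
k = -105/148 (k = 7*((5 - 35)/(23 + 14))/8 = 7*(-30/37)/8 = 7*(-30*1/37)/8 = (7/8)*(-30/37) = -105/148 ≈ -0.70946)
v(w, r) = r² + r*w (v(w, r) = r*w + r² = r² + r*w)
v(k, -19) + ((-445 - 980) + 31) = -19*(-19 - 105/148) + ((-445 - 980) + 31) = -19*(-2917/148) + (-1425 + 31) = 55423/148 - 1394 = -150889/148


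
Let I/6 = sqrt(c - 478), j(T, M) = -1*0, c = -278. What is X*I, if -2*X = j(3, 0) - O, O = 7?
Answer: 126*I*sqrt(21) ≈ 577.4*I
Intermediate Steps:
j(T, M) = 0
I = 36*I*sqrt(21) (I = 6*sqrt(-278 - 478) = 6*sqrt(-756) = 6*(6*I*sqrt(21)) = 36*I*sqrt(21) ≈ 164.97*I)
X = 7/2 (X = -(0 - 1*7)/2 = -(0 - 7)/2 = -1/2*(-7) = 7/2 ≈ 3.5000)
X*I = 7*(36*I*sqrt(21))/2 = 126*I*sqrt(21)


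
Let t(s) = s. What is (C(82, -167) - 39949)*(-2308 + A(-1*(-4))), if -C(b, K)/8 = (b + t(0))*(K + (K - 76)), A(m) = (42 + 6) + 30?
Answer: -510694530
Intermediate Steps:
A(m) = 78 (A(m) = 48 + 30 = 78)
C(b, K) = -8*b*(-76 + 2*K) (C(b, K) = -8*(b + 0)*(K + (K - 76)) = -8*b*(K + (-76 + K)) = -8*b*(-76 + 2*K))
(C(82, -167) - 39949)*(-2308 + A(-1*(-4))) = (16*82*(38 - 1*(-167)) - 39949)*(-2308 + 78) = (16*82*(38 + 167) - 39949)*(-2230) = (16*82*205 - 39949)*(-2230) = (268960 - 39949)*(-2230) = 229011*(-2230) = -510694530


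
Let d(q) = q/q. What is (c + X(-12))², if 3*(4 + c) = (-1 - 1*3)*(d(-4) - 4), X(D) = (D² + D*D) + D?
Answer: 76176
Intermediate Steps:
X(D) = D + 2*D² (X(D) = (D² + D²) + D = 2*D² + D = D + 2*D²)
d(q) = 1
c = 0 (c = -4 + ((-1 - 1*3)*(1 - 4))/3 = -4 + ((-1 - 3)*(-3))/3 = -4 + (-4*(-3))/3 = -4 + (⅓)*12 = -4 + 4 = 0)
(c + X(-12))² = (0 - 12*(1 + 2*(-12)))² = (0 - 12*(1 - 24))² = (0 - 12*(-23))² = (0 + 276)² = 276² = 76176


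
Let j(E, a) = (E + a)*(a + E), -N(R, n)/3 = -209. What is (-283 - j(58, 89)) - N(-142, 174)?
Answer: -22519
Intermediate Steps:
N(R, n) = 627 (N(R, n) = -3*(-209) = 627)
j(E, a) = (E + a)² (j(E, a) = (E + a)*(E + a) = (E + a)²)
(-283 - j(58, 89)) - N(-142, 174) = (-283 - (58 + 89)²) - 1*627 = (-283 - 1*147²) - 627 = (-283 - 1*21609) - 627 = (-283 - 21609) - 627 = -21892 - 627 = -22519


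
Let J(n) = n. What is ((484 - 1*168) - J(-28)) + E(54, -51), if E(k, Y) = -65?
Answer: 279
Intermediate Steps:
((484 - 1*168) - J(-28)) + E(54, -51) = ((484 - 1*168) - 1*(-28)) - 65 = ((484 - 168) + 28) - 65 = (316 + 28) - 65 = 344 - 65 = 279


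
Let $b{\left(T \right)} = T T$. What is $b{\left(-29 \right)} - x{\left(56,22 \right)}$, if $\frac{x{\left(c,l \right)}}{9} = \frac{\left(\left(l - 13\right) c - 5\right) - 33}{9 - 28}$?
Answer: $\frac{20173}{19} \approx 1061.7$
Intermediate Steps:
$x{\left(c,l \right)} = 18 - \frac{9 c \left(-13 + l\right)}{19}$ ($x{\left(c,l \right)} = 9 \frac{\left(\left(l - 13\right) c - 5\right) - 33}{9 - 28} = 9 \frac{\left(\left(-13 + l\right) c - 5\right) - 33}{-19} = 9 \left(\left(c \left(-13 + l\right) - 5\right) - 33\right) \left(- \frac{1}{19}\right) = 9 \left(\left(-5 + c \left(-13 + l\right)\right) - 33\right) \left(- \frac{1}{19}\right) = 9 \left(-38 + c \left(-13 + l\right)\right) \left(- \frac{1}{19}\right) = 9 \left(2 - \frac{c \left(-13 + l\right)}{19}\right) = 18 - \frac{9 c \left(-13 + l\right)}{19}$)
$b{\left(T \right)} = T^{2}$
$b{\left(-29 \right)} - x{\left(56,22 \right)} = \left(-29\right)^{2} - \left(18 + \frac{117}{19} \cdot 56 - \frac{504}{19} \cdot 22\right) = 841 - \left(18 + \frac{6552}{19} - \frac{11088}{19}\right) = 841 - - \frac{4194}{19} = 841 + \frac{4194}{19} = \frac{20173}{19}$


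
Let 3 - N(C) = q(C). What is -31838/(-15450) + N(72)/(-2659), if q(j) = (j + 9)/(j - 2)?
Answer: 592401389/287570850 ≈ 2.0600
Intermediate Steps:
q(j) = (9 + j)/(-2 + j)
N(C) = 3 - (9 + C)/(-2 + C)
-31838/(-15450) + N(72)/(-2659) = -31838/(-15450) + ((-15 + 2*72)/(-2 + 72))/(-2659) = -31838*(-1/15450) + ((-15 + 144)/70)*(-1/2659) = 15919/7725 + ((1/70)*129)*(-1/2659) = 15919/7725 + (129/70)*(-1/2659) = 15919/7725 - 129/186130 = 592401389/287570850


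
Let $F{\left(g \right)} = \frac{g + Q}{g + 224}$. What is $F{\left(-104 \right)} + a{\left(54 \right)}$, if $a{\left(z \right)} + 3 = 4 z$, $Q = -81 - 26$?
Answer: $\frac{25349}{120} \approx 211.24$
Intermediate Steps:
$Q = -107$ ($Q = -81 - 26 = -107$)
$F{\left(g \right)} = \frac{-107 + g}{224 + g}$ ($F{\left(g \right)} = \frac{g - 107}{g + 224} = \frac{-107 + g}{224 + g}$)
$a{\left(z \right)} = -3 + 4 z$
$F{\left(-104 \right)} + a{\left(54 \right)} = \frac{-107 - 104}{224 - 104} + \left(-3 + 4 \cdot 54\right) = \frac{1}{120} \left(-211\right) + \left(-3 + 216\right) = \frac{1}{120} \left(-211\right) + 213 = - \frac{211}{120} + 213 = \frac{25349}{120}$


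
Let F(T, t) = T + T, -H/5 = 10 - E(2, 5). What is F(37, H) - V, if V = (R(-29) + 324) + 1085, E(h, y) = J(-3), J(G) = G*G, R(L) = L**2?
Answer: -2176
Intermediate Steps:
J(G) = G**2
E(h, y) = 9 (E(h, y) = (-3)**2 = 9)
H = -5 (H = -5*(10 - 1*9) = -5*(10 - 9) = -5*1 = -5)
V = 2250 (V = ((-29)**2 + 324) + 1085 = (841 + 324) + 1085 = 1165 + 1085 = 2250)
F(T, t) = 2*T
F(37, H) - V = 2*37 - 1*2250 = 74 - 2250 = -2176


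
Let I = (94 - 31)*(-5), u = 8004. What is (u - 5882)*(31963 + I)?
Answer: 67157056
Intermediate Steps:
I = -315 (I = 63*(-5) = -315)
(u - 5882)*(31963 + I) = (8004 - 5882)*(31963 - 315) = 2122*31648 = 67157056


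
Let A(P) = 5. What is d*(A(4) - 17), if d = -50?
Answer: 600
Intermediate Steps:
d*(A(4) - 17) = -50*(5 - 17) = -50*(-12) = 600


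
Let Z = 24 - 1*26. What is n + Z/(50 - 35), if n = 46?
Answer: 688/15 ≈ 45.867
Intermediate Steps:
Z = -2 (Z = 24 - 26 = -2)
n + Z/(50 - 35) = 46 - 2/(50 - 35) = 46 - 2/15 = 688/15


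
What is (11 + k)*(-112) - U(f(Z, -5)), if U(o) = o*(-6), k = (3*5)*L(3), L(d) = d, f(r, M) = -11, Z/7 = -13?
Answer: -6338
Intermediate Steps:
Z = -91 (Z = 7*(-13) = -91)
k = 45 (k = (3*5)*3 = 15*3 = 45)
U(o) = -6*o
(11 + k)*(-112) - U(f(Z, -5)) = (11 + 45)*(-112) - (-6)*(-11) = 56*(-112) - 1*66 = -6272 - 66 = -6338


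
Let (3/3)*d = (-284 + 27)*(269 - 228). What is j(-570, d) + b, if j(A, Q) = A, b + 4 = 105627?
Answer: 105053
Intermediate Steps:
b = 105623 (b = -4 + 105627 = 105623)
d = -10537 (d = (-284 + 27)*(269 - 228) = -257*41 = -10537)
j(-570, d) + b = -570 + 105623 = 105053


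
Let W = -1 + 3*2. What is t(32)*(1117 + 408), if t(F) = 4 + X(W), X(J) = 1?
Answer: 7625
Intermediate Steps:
W = 5 (W = -1 + 6 = 5)
t(F) = 5 (t(F) = 4 + 1 = 5)
t(32)*(1117 + 408) = 5*(1117 + 408) = 5*1525 = 7625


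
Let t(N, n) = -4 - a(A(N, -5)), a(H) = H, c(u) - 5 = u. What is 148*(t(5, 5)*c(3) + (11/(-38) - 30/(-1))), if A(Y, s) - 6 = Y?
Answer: -253894/19 ≈ -13363.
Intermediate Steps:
A(Y, s) = 6 + Y
c(u) = 5 + u
t(N, n) = -10 - N (t(N, n) = -4 - (6 + N) = -4 + (-6 - N) = -10 - N)
148*(t(5, 5)*c(3) + (11/(-38) - 30/(-1))) = 148*((-10 - 1*5)*(5 + 3) + (11/(-38) - 30/(-1))) = 148*((-10 - 5)*8 + (11*(-1/38) - 30*(-1))) = 148*(-15*8 + (-11/38 + 30)) = 148*(-120 + 1129/38) = 148*(-3431/38) = -253894/19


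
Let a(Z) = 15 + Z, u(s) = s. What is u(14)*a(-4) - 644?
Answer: -490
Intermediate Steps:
u(14)*a(-4) - 644 = 14*(15 - 4) - 644 = 14*11 - 644 = 154 - 644 = -490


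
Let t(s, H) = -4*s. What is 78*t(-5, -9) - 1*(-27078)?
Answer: 28638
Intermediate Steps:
78*t(-5, -9) - 1*(-27078) = 78*(-4*(-5)) - 1*(-27078) = 78*20 + 27078 = 1560 + 27078 = 28638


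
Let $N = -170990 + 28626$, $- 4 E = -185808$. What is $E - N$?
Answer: $188816$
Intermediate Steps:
$E = 46452$ ($E = \left(- \frac{1}{4}\right) \left(-185808\right) = 46452$)
$N = -142364$
$E - N = 46452 - -142364 = 46452 + 142364 = 188816$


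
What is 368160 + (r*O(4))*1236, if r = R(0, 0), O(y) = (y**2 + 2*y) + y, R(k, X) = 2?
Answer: 437376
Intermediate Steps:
O(y) = y**2 + 3*y
r = 2
368160 + (r*O(4))*1236 = 368160 + (2*(4*(3 + 4)))*1236 = 368160 + (2*(4*7))*1236 = 368160 + (2*28)*1236 = 368160 + 56*1236 = 368160 + 69216 = 437376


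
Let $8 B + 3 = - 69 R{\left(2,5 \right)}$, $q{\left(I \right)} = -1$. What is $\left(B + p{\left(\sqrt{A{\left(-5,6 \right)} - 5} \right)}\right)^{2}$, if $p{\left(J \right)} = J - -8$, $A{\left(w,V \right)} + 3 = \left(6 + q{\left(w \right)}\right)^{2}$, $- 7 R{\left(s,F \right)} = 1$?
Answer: $\frac{4677}{49} + \frac{124 \sqrt{17}}{7} \approx 168.49$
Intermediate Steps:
$R{\left(s,F \right)} = - \frac{1}{7}$ ($R{\left(s,F \right)} = \left(- \frac{1}{7}\right) 1 = - \frac{1}{7}$)
$A{\left(w,V \right)} = 22$ ($A{\left(w,V \right)} = -3 + \left(6 - 1\right)^{2} = -3 + 5^{2} = -3 + 25 = 22$)
$p{\left(J \right)} = 8 + J$ ($p{\left(J \right)} = J + 8 = 8 + J$)
$B = \frac{6}{7}$ ($B = - \frac{3}{8} + \frac{\left(-69\right) \left(- \frac{1}{7}\right)}{8} = - \frac{3}{8} + \frac{1}{8} \cdot \frac{69}{7} = - \frac{3}{8} + \frac{69}{56} = \frac{6}{7} \approx 0.85714$)
$\left(B + p{\left(\sqrt{A{\left(-5,6 \right)} - 5} \right)}\right)^{2} = \left(\frac{6}{7} + \left(8 + \sqrt{22 - 5}\right)\right)^{2} = \left(\frac{6}{7} + \left(8 + \sqrt{17}\right)\right)^{2} = \left(\frac{62}{7} + \sqrt{17}\right)^{2}$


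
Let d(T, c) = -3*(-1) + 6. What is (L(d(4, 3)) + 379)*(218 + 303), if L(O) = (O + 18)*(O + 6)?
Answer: 408464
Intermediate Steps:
d(T, c) = 9 (d(T, c) = 3 + 6 = 9)
L(O) = (6 + O)*(18 + O) (L(O) = (18 + O)*(6 + O) = (6 + O)*(18 + O))
(L(d(4, 3)) + 379)*(218 + 303) = ((108 + 9**2 + 24*9) + 379)*(218 + 303) = ((108 + 81 + 216) + 379)*521 = (405 + 379)*521 = 784*521 = 408464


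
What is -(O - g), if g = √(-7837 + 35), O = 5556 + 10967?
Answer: -16523 + I*√7802 ≈ -16523.0 + 88.329*I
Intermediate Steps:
O = 16523
g = I*√7802 (g = √(-7802) = I*√7802 ≈ 88.329*I)
-(O - g) = -(16523 - I*√7802) = -16523 + I*√7802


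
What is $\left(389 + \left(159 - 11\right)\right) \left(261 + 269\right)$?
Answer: $284610$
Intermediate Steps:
$\left(389 + \left(159 - 11\right)\right) \left(261 + 269\right) = \left(389 + \left(159 - 11\right)\right) 530 = \left(389 + 148\right) 530 = 537 \cdot 530 = 284610$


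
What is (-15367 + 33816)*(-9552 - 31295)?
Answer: -753586303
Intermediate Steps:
(-15367 + 33816)*(-9552 - 31295) = 18449*(-40847) = -753586303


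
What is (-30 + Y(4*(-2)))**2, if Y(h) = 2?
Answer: 784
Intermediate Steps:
(-30 + Y(4*(-2)))**2 = (-30 + 2)**2 = (-28)**2 = 784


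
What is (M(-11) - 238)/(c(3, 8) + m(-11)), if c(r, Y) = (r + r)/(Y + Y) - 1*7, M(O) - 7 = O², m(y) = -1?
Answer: 880/61 ≈ 14.426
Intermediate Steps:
M(O) = 7 + O²
c(r, Y) = -7 + r/Y (c(r, Y) = (2*r)/((2*Y)) - 7 = (2*r)*(1/(2*Y)) - 7 = r/Y - 7 = -7 + r/Y)
(M(-11) - 238)/(c(3, 8) + m(-11)) = ((7 + (-11)²) - 238)/((-7 + 3/8) - 1) = ((7 + 121) - 238)/((-7 + 3*(⅛)) - 1) = (128 - 238)/((-7 + 3/8) - 1) = -110/(-53/8 - 1) = -110/(-61/8) = -110*(-8/61) = 880/61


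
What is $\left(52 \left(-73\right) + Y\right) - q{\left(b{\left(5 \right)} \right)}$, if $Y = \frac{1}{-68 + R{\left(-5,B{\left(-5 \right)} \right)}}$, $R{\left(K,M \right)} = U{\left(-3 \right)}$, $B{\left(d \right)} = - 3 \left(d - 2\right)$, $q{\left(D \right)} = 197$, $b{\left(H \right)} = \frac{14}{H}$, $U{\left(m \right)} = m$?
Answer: $- \frac{283504}{71} \approx -3993.0$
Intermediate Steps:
$B{\left(d \right)} = 6 - 3 d$ ($B{\left(d \right)} = - 3 \left(-2 + d\right) = 6 - 3 d$)
$R{\left(K,M \right)} = -3$
$Y = - \frac{1}{71}$ ($Y = \frac{1}{-68 - 3} = \frac{1}{-71} = - \frac{1}{71} \approx -0.014085$)
$\left(52 \left(-73\right) + Y\right) - q{\left(b{\left(5 \right)} \right)} = \left(52 \left(-73\right) - \frac{1}{71}\right) - 197 = \left(-3796 - \frac{1}{71}\right) - 197 = - \frac{269517}{71} - 197 = - \frac{283504}{71}$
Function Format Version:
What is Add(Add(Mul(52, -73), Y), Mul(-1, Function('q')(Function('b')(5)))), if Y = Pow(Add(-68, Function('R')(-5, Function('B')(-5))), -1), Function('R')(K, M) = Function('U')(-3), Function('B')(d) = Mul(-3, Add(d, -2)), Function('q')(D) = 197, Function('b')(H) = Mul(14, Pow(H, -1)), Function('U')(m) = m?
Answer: Rational(-283504, 71) ≈ -3993.0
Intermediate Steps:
Function('B')(d) = Add(6, Mul(-3, d)) (Function('B')(d) = Mul(-3, Add(-2, d)) = Add(6, Mul(-3, d)))
Function('R')(K, M) = -3
Y = Rational(-1, 71) (Y = Pow(Add(-68, -3), -1) = Pow(-71, -1) = Rational(-1, 71) ≈ -0.014085)
Add(Add(Mul(52, -73), Y), Mul(-1, Function('q')(Function('b')(5)))) = Add(Add(Mul(52, -73), Rational(-1, 71)), Mul(-1, 197)) = Add(Add(-3796, Rational(-1, 71)), -197) = Add(Rational(-269517, 71), -197) = Rational(-283504, 71)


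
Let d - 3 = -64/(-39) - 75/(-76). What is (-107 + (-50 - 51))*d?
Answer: -66724/57 ≈ -1170.6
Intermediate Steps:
d = 16681/2964 (d = 3 + (-64/(-39) - 75/(-76)) = 3 + (-64*(-1/39) - 75*(-1/76)) = 3 + (64/39 + 75/76) = 3 + 7789/2964 = 16681/2964 ≈ 5.6279)
(-107 + (-50 - 51))*d = (-107 + (-50 - 51))*(16681/2964) = (-107 - 101)*(16681/2964) = -208*16681/2964 = -66724/57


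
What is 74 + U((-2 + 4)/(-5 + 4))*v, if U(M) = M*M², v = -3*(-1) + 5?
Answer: 10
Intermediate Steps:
v = 8 (v = 3 + 5 = 8)
U(M) = M³
74 + U((-2 + 4)/(-5 + 4))*v = 74 + ((-2 + 4)/(-5 + 4))³*8 = 74 + (2/(-1))³*8 = 74 + (2*(-1))³*8 = 74 + (-2)³*8 = 74 - 8*8 = 74 - 64 = 10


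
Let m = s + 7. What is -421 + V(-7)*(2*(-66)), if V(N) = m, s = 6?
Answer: -2137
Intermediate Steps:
m = 13 (m = 6 + 7 = 13)
V(N) = 13
-421 + V(-7)*(2*(-66)) = -421 + 13*(2*(-66)) = -421 + 13*(-132) = -421 - 1716 = -2137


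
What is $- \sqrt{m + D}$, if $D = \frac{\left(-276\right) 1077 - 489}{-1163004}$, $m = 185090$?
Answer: $- \frac{\sqrt{6954140682341539}}{193834} \approx -430.22$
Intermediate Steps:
$D = \frac{99247}{387668}$ ($D = \left(-297252 - 489\right) \left(- \frac{1}{1163004}\right) = \left(-297741\right) \left(- \frac{1}{1163004}\right) = \frac{99247}{387668} \approx 0.25601$)
$- \sqrt{m + D} = - \sqrt{185090 + \frac{99247}{387668}} = - \sqrt{\frac{71753569367}{387668}} = - \frac{\sqrt{6954140682341539}}{193834}$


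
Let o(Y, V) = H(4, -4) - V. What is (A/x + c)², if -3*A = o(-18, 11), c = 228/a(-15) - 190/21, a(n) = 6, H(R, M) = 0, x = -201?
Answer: 14915981161/17816841 ≈ 837.18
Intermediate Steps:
c = 608/21 (c = 228/6 - 190/21 = 228*(⅙) - 190*1/21 = 38 - 190/21 = 608/21 ≈ 28.952)
o(Y, V) = -V (o(Y, V) = 0 - V = -V)
A = 11/3 (A = -(-1)*11/3 = -⅓*(-11) = 11/3 ≈ 3.6667)
(A/x + c)² = ((11/3)/(-201) + 608/21)² = ((11/3)*(-1/201) + 608/21)² = (-11/603 + 608/21)² = (122131/4221)² = 14915981161/17816841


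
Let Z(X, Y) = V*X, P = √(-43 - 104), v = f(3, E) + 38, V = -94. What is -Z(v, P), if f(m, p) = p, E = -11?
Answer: 2538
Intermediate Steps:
v = 27 (v = -11 + 38 = 27)
P = 7*I*√3 (P = √(-147) = 7*I*√3 ≈ 12.124*I)
Z(X, Y) = -94*X
-Z(v, P) = -(-94)*27 = -1*(-2538) = 2538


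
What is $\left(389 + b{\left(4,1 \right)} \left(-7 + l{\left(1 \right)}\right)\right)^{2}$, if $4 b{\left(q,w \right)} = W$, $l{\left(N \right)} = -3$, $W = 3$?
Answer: $\frac{582169}{4} \approx 1.4554 \cdot 10^{5}$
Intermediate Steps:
$b{\left(q,w \right)} = \frac{3}{4}$ ($b{\left(q,w \right)} = \frac{1}{4} \cdot 3 = \frac{3}{4}$)
$\left(389 + b{\left(4,1 \right)} \left(-7 + l{\left(1 \right)}\right)\right)^{2} = \left(389 + \frac{3 \left(-7 - 3\right)}{4}\right)^{2} = \left(389 + \frac{3}{4} \left(-10\right)\right)^{2} = \left(389 - \frac{15}{2}\right)^{2} = \left(\frac{763}{2}\right)^{2} = \frac{582169}{4}$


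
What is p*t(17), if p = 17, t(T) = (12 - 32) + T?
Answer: -51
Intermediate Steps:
t(T) = -20 + T
p*t(17) = 17*(-20 + 17) = 17*(-3) = -51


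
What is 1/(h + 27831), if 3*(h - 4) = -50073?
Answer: 1/11144 ≈ 8.9734e-5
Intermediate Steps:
h = -16687 (h = 4 + (⅓)*(-50073) = 4 - 16691 = -16687)
1/(h + 27831) = 1/(-16687 + 27831) = 1/11144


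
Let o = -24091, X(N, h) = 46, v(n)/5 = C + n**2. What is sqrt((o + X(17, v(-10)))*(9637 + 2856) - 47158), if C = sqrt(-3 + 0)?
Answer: I*sqrt(300441343) ≈ 17333.0*I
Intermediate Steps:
C = I*sqrt(3) (C = sqrt(-3) = I*sqrt(3) ≈ 1.732*I)
v(n) = 5*n**2 + 5*I*sqrt(3) (v(n) = 5*(I*sqrt(3) + n**2) = 5*(n**2 + I*sqrt(3)) = 5*n**2 + 5*I*sqrt(3))
sqrt((o + X(17, v(-10)))*(9637 + 2856) - 47158) = sqrt((-24091 + 46)*(9637 + 2856) - 47158) = sqrt(-24045*12493 - 47158) = sqrt(-300394185 - 47158) = sqrt(-300441343) = I*sqrt(300441343)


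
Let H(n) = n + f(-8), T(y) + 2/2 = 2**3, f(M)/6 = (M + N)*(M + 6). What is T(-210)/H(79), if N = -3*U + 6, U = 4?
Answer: 7/247 ≈ 0.028340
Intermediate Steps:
N = -6 (N = -3*4 + 6 = -12 + 6 = -6)
f(M) = 6*(-6 + M)*(6 + M) (f(M) = 6*((M - 6)*(M + 6)) = 6*((-6 + M)*(6 + M)) = 6*(-6 + M)*(6 + M))
T(y) = 7 (T(y) = -1 + 2**3 = -1 + 8 = 7)
H(n) = 168 + n (H(n) = n + (-216 + 6*(-8)**2) = n + (-216 + 6*64) = n + (-216 + 384) = n + 168 = 168 + n)
T(-210)/H(79) = 7/(168 + 79) = 7/247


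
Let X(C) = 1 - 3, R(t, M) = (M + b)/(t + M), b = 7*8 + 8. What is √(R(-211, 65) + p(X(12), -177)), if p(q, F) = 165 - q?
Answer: √3540938/146 ≈ 12.889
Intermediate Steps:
b = 64 (b = 56 + 8 = 64)
R(t, M) = (64 + M)/(M + t) (R(t, M) = (M + 64)/(t + M) = (64 + M)/(M + t))
X(C) = -2
√(R(-211, 65) + p(X(12), -177)) = √((64 + 65)/(65 - 211) + (165 - 1*(-2))) = √(129/(-146) + (165 + 2)) = √(-1/146*129 + 167) = √(-129/146 + 167) = √(24253/146) = √3540938/146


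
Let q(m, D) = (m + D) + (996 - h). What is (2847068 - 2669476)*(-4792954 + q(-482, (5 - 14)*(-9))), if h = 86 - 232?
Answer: -851058691096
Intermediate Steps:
h = -146
q(m, D) = 1142 + D + m (q(m, D) = (m + D) + (996 - 1*(-146)) = (D + m) + (996 + 146) = (D + m) + 1142 = 1142 + D + m)
(2847068 - 2669476)*(-4792954 + q(-482, (5 - 14)*(-9))) = (2847068 - 2669476)*(-4792954 + (1142 + (5 - 14)*(-9) - 482)) = 177592*(-4792954 + (1142 - 9*(-9) - 482)) = 177592*(-4792954 + (1142 + 81 - 482)) = 177592*(-4792954 + 741) = 177592*(-4792213) = -851058691096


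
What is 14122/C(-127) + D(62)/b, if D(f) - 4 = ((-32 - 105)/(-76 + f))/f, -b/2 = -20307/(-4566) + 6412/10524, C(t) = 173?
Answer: 246960115427293/3040671586820 ≈ 81.219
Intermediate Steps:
b = -20249005/2002191 (b = -2*(-20307/(-4566) + 6412/10524) = -2*(-20307*(-1/4566) + 6412*(1/10524)) = -2*(6769/1522 + 1603/2631) = -2*20249005/4004382 = -20249005/2002191 ≈ -10.113)
D(f) = 4 - 137/(f*(-76 + f)) (D(f) = 4 + ((-32 - 105)/(-76 + f))/f = 4 + (-137/(-76 + f))/f = 4 - 137/(f*(-76 + f)))
14122/C(-127) + D(62)/b = 14122/173 + ((-137 - 304*62 + 4*62²)/(62*(-76 + 62)))/(-20249005/2002191) = 14122*(1/173) + ((1/62)*(-137 - 18848 + 4*3844)/(-14))*(-2002191/20249005) = 14122/173 + ((1/62)*(-1/14)*(-137 - 18848 + 15376))*(-2002191/20249005) = 14122/173 + ((1/62)*(-1/14)*(-3609))*(-2002191/20249005) = 14122/173 + (3609/868)*(-2002191/20249005) = 14122/173 - 7225907319/17576136340 = 246960115427293/3040671586820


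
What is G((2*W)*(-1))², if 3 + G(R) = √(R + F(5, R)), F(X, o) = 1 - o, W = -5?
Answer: 4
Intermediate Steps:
G(R) = -2 (G(R) = -3 + √(R + (1 - R)) = -3 + √1 = -3 + 1 = -2)
G((2*W)*(-1))² = (-2)² = 4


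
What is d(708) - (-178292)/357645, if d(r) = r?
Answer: 253390952/357645 ≈ 708.50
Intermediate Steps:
d(708) - (-178292)/357645 = 708 - (-178292)/357645 = 708 - 1*(-178292/357645) = 708 + 178292/357645 = 253390952/357645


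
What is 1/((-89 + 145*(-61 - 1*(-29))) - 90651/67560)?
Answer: -22520/106527297 ≈ -0.00021140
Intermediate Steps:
1/((-89 + 145*(-61 - 1*(-29))) - 90651/67560) = 1/((-89 + 145*(-61 + 29)) - 90651*1/67560) = 1/((-89 + 145*(-32)) - 30217/22520) = 1/((-89 - 4640) - 30217/22520) = 1/(-4729 - 30217/22520) = 1/(-106527297/22520) = -22520/106527297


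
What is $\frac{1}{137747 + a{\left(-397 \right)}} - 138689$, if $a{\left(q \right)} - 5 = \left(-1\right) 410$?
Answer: $- \frac{19047824637}{137342} \approx -1.3869 \cdot 10^{5}$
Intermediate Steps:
$a{\left(q \right)} = -405$ ($a{\left(q \right)} = 5 - 410 = -405$)
$\frac{1}{137747 + a{\left(-397 \right)}} - 138689 = \frac{1}{137747 - 405} - 138689 = \frac{1}{137342} - 138689 = - \frac{19047824637}{137342}$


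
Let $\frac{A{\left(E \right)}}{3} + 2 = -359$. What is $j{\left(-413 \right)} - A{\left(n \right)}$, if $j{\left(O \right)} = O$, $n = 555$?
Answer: $670$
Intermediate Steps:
$A{\left(E \right)} = -1083$ ($A{\left(E \right)} = -6 + 3 \left(-359\right) = -6 - 1077 = -1083$)
$j{\left(-413 \right)} - A{\left(n \right)} = -413 - -1083 = -413 + 1083 = 670$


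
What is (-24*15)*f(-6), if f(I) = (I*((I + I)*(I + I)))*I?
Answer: -1866240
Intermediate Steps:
f(I) = 4*I⁴ (f(I) = (I*((2*I)*(2*I)))*I = (I*(4*I²))*I = (4*I³)*I = 4*I⁴)
(-24*15)*f(-6) = (-24*15)*(4*(-6)⁴) = -1440*1296 = -360*5184 = -1866240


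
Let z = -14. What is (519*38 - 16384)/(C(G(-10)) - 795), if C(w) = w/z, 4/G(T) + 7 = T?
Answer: -397222/94603 ≈ -4.1988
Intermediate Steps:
G(T) = 4/(-7 + T)
C(w) = -w/14 (C(w) = w/(-14) = w*(-1/14) = -w/14)
(519*38 - 16384)/(C(G(-10)) - 795) = (519*38 - 16384)/(-2/(7*(-7 - 10)) - 795) = (19722 - 16384)/(-2/(7*(-17)) - 795) = 3338/(-2*(-1)/(7*17) - 795) = 3338/(-1/14*(-4/17) - 795) = 3338/(2/119 - 795) = 3338/(-94603/119) = 3338*(-119/94603) = -397222/94603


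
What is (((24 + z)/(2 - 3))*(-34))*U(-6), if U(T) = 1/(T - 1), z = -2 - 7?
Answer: -510/7 ≈ -72.857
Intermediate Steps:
z = -9
U(T) = 1/(-1 + T)
(((24 + z)/(2 - 3))*(-34))*U(-6) = (((24 - 9)/(2 - 3))*(-34))/(-1 - 6) = ((15/(-1))*(-34))/(-7) = ((15*(-1))*(-34))*(-⅐) = -15*(-34)*(-⅐) = 510*(-⅐) = -510/7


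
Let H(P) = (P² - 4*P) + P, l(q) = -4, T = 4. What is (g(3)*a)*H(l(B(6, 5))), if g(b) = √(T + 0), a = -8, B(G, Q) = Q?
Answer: -448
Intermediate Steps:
H(P) = P² - 3*P
g(b) = 2 (g(b) = √(4 + 0) = √4 = 2)
(g(3)*a)*H(l(B(6, 5))) = (2*(-8))*(-4*(-3 - 4)) = -(-64)*(-7) = -16*28 = -448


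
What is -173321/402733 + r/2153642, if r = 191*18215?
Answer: 1027862899563/867342703586 ≈ 1.1851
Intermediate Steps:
r = 3479065
-173321/402733 + r/2153642 = -173321/402733 + 3479065/2153642 = 1027862899563/867342703586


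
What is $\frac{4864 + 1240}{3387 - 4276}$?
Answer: $- \frac{872}{127} \approx -6.8661$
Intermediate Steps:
$\frac{4864 + 1240}{3387 - 4276} = \frac{6104}{-889} = 6104 \left(- \frac{1}{889}\right) = - \frac{872}{127}$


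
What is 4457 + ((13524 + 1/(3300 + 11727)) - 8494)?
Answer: 142561150/15027 ≈ 9487.0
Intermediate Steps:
4457 + ((13524 + 1/(3300 + 11727)) - 8494) = 4457 + ((13524 + 1/15027) - 8494) = 4457 + (203225149/15027 - 8494) = 4457 + 75585811/15027 = 142561150/15027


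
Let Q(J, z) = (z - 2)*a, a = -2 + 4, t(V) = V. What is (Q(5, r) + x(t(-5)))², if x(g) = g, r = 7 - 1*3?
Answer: 1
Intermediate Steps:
r = 4 (r = 7 - 3 = 4)
a = 2
Q(J, z) = -4 + 2*z (Q(J, z) = (z - 2)*2 = (-2 + z)*2 = -4 + 2*z)
(Q(5, r) + x(t(-5)))² = ((-4 + 2*4) - 5)² = ((-4 + 8) - 5)² = (4 - 5)² = (-1)² = 1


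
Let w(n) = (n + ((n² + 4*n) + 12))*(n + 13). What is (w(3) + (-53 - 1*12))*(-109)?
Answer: -55699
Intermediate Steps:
w(n) = (13 + n)*(12 + n² + 5*n) (w(n) = (n + (12 + n² + 4*n))*(13 + n) = (12 + n² + 5*n)*(13 + n) = (13 + n)*(12 + n² + 5*n))
(w(3) + (-53 - 1*12))*(-109) = ((156 + 3³ + 18*3² + 77*3) + (-53 - 1*12))*(-109) = ((156 + 27 + 18*9 + 231) + (-53 - 12))*(-109) = ((156 + 27 + 162 + 231) - 65)*(-109) = (576 - 65)*(-109) = 511*(-109) = -55699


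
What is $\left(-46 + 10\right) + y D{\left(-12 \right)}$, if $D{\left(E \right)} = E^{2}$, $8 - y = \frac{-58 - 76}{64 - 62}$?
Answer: $10764$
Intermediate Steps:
$y = 75$ ($y = 8 - \frac{-58 - 76}{64 - 62} = 8 - - \frac{134}{2} = 8 - \left(-134\right) \frac{1}{2} = 8 - -67 = 8 + 67 = 75$)
$\left(-46 + 10\right) + y D{\left(-12 \right)} = \left(-46 + 10\right) + 75 \left(-12\right)^{2} = -36 + 75 \cdot 144 = -36 + 10800 = 10764$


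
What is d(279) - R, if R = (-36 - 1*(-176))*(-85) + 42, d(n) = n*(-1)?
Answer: 11579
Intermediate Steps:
d(n) = -n
R = -11858 (R = (-36 + 176)*(-85) + 42 = 140*(-85) + 42 = -11900 + 42 = -11858)
d(279) - R = -1*279 - 1*(-11858) = -279 + 11858 = 11579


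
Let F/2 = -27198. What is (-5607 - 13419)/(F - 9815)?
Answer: 2718/9173 ≈ 0.29630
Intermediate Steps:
F = -54396 (F = 2*(-27198) = -54396)
(-5607 - 13419)/(F - 9815) = (-5607 - 13419)/(-54396 - 9815) = -19026/(-64211) = -19026*(-1/64211) = 2718/9173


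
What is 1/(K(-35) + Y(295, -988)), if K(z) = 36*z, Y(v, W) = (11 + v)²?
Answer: 1/92376 ≈ 1.0825e-5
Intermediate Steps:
1/(K(-35) + Y(295, -988)) = 1/(36*(-35) + (11 + 295)²) = 1/(-1260 + 306²) = 1/(-1260 + 93636) = 1/92376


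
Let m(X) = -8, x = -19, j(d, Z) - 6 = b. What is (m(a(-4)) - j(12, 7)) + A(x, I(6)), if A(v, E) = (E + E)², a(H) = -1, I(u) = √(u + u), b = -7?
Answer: 41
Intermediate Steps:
j(d, Z) = -1 (j(d, Z) = 6 - 7 = -1)
I(u) = √2*√u (I(u) = √(2*u) = √2*√u)
A(v, E) = 4*E² (A(v, E) = (2*E)² = 4*E²)
(m(a(-4)) - j(12, 7)) + A(x, I(6)) = (-8 - 1*(-1)) + 4*(√2*√6)² = (-8 + 1) + 4*(2*√3)² = -7 + 4*12 = -7 + 48 = 41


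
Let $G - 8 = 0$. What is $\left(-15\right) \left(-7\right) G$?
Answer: $840$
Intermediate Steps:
$G = 8$ ($G = 8 + 0 = 8$)
$\left(-15\right) \left(-7\right) G = \left(-15\right) \left(-7\right) 8 = 105 \cdot 8 = 840$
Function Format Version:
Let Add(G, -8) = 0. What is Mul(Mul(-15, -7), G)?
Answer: 840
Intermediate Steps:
G = 8 (G = Add(8, 0) = 8)
Mul(Mul(-15, -7), G) = Mul(Mul(-15, -7), 8) = Mul(105, 8) = 840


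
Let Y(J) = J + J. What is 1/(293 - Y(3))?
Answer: 1/287 ≈ 0.0034843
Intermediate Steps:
Y(J) = 2*J
1/(293 - Y(3)) = 1/(293 - 2*3) = 1/(293 - 1*6) = 1/(293 - 6) = 1/287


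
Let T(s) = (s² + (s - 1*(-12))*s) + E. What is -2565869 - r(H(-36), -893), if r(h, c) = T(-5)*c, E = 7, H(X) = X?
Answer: -2568548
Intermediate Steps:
T(s) = 7 + s² + s*(12 + s) (T(s) = (s² + (s - 1*(-12))*s) + 7 = (s² + (s + 12)*s) + 7 = (s² + (12 + s)*s) + 7 = (s² + s*(12 + s)) + 7 = 7 + s² + s*(12 + s))
r(h, c) = -3*c (r(h, c) = (7 + 2*(-5)² + 12*(-5))*c = (7 + 2*25 - 60)*c = (7 + 50 - 60)*c = -3*c)
-2565869 - r(H(-36), -893) = -2565869 - (-3)*(-893) = -2565869 - 1*2679 = -2565869 - 2679 = -2568548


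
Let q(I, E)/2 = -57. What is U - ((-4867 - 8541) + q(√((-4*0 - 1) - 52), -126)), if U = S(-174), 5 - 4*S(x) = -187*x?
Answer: 21555/4 ≈ 5388.8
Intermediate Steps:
S(x) = 5/4 + 187*x/4 (S(x) = 5/4 - (-187)*x/4 = 5/4 + 187*x/4)
q(I, E) = -114 (q(I, E) = 2*(-57) = -114)
U = -32533/4 (U = 5/4 + (187/4)*(-174) = 5/4 - 16269/2 = -32533/4 ≈ -8133.3)
U - ((-4867 - 8541) + q(√((-4*0 - 1) - 52), -126)) = -32533/4 - ((-4867 - 8541) - 114) = -32533/4 - (-13408 - 114) = -32533/4 - 1*(-13522) = -32533/4 + 13522 = 21555/4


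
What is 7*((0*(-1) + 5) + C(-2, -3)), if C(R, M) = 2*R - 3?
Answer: -14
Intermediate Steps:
C(R, M) = -3 + 2*R
7*((0*(-1) + 5) + C(-2, -3)) = 7*((0*(-1) + 5) + (-3 + 2*(-2))) = 7*((0 + 5) + (-3 - 4)) = 7*(5 - 7) = 7*(-2) = -14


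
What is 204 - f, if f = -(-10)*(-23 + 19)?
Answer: 244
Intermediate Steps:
f = -40 (f = -(-10)*(-4) = -1*40 = -40)
204 - f = 204 - 1*(-40) = 204 + 40 = 244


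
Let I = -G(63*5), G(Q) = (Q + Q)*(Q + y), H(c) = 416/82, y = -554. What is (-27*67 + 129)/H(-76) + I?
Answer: 1953105/13 ≈ 1.5024e+5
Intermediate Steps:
H(c) = 208/41 (H(c) = 416*(1/82) = 208/41)
G(Q) = 2*Q*(-554 + Q) (G(Q) = (Q + Q)*(Q - 554) = (2*Q)*(-554 + Q) = 2*Q*(-554 + Q))
I = 150570 (I = -2*63*5*(-554 + 63*5) = -2*315*(-554 + 315) = -2*315*(-239) = -1*(-150570) = 150570)
(-27*67 + 129)/H(-76) + I = (-27*67 + 129)/(208/41) + 150570 = (-1809 + 129)*(41/208) + 150570 = -1680*41/208 + 150570 = -4305/13 + 150570 = 1953105/13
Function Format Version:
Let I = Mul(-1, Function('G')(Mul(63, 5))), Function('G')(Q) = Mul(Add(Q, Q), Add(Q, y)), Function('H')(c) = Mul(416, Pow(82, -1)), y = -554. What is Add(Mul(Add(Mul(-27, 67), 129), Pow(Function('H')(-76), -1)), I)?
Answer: Rational(1953105, 13) ≈ 1.5024e+5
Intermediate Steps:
Function('H')(c) = Rational(208, 41) (Function('H')(c) = Mul(416, Rational(1, 82)) = Rational(208, 41))
Function('G')(Q) = Mul(2, Q, Add(-554, Q)) (Function('G')(Q) = Mul(Add(Q, Q), Add(Q, -554)) = Mul(Mul(2, Q), Add(-554, Q)) = Mul(2, Q, Add(-554, Q)))
I = 150570 (I = Mul(-1, Mul(2, Mul(63, 5), Add(-554, Mul(63, 5)))) = Mul(-1, Mul(2, 315, Add(-554, 315))) = Mul(-1, Mul(2, 315, -239)) = Mul(-1, -150570) = 150570)
Add(Mul(Add(Mul(-27, 67), 129), Pow(Function('H')(-76), -1)), I) = Add(Mul(Add(Mul(-27, 67), 129), Pow(Rational(208, 41), -1)), 150570) = Add(Mul(Add(-1809, 129), Rational(41, 208)), 150570) = Add(Mul(-1680, Rational(41, 208)), 150570) = Add(Rational(-4305, 13), 150570) = Rational(1953105, 13)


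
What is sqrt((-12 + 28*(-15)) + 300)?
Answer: 2*I*sqrt(33) ≈ 11.489*I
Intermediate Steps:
sqrt((-12 + 28*(-15)) + 300) = sqrt((-12 - 420) + 300) = sqrt(-432 + 300) = sqrt(-132) = 2*I*sqrt(33)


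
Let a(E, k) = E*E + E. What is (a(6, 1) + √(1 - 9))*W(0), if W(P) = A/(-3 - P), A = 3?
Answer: -42 - 2*I*√2 ≈ -42.0 - 2.8284*I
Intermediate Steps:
a(E, k) = E + E² (a(E, k) = E² + E = E + E²)
W(P) = 3/(-3 - P)
(a(6, 1) + √(1 - 9))*W(0) = (6*(1 + 6) + √(1 - 9))*(-3/(3 + 0)) = (6*7 + √(-8))*(-3/3) = (42 + 2*I*√2)*(-3*⅓) = (42 + 2*I*√2)*(-1) = -42 - 2*I*√2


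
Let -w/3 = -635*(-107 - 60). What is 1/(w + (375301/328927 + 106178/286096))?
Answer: -47052349496/14968928058447009 ≈ -3.1433e-6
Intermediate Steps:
w = -318135 (w = -(-1905)*(-107 - 60) = -(-1905)*(-167) = -3*106045 = -318135)
1/(w + (375301/328927 + 106178/286096)) = 1/(-318135 + (375301/328927 + 106178/286096)) = 1/(-318135 + (375301*(1/328927) + 106178*(1/286096))) = 1/(-318135 + (375301/328927 + 53089/143048)) = 1/(-318135 + 71148462951/47052349496) = 1/(-14968928058447009/47052349496) = -47052349496/14968928058447009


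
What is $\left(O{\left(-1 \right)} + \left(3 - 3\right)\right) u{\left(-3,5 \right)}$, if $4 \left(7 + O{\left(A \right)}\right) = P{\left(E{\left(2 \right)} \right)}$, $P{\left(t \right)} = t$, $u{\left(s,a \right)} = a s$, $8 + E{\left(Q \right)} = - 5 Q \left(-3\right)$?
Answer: $\frac{45}{2} \approx 22.5$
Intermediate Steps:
$E{\left(Q \right)} = -8 + 15 Q$ ($E{\left(Q \right)} = -8 + - 5 Q \left(-3\right) = -8 + 15 Q$)
$O{\left(A \right)} = - \frac{3}{2}$ ($O{\left(A \right)} = -7 + \frac{-8 + 15 \cdot 2}{4} = -7 + \frac{-8 + 30}{4} = -7 + \frac{1}{4} \cdot 22 = -7 + \frac{11}{2} = - \frac{3}{2}$)
$\left(O{\left(-1 \right)} + \left(3 - 3\right)\right) u{\left(-3,5 \right)} = \left(- \frac{3}{2} + \left(3 - 3\right)\right) 5 \left(-3\right) = \left(- \frac{3}{2} + \left(3 - 3\right)\right) \left(-15\right) = \left(- \frac{3}{2} + 0\right) \left(-15\right) = \left(- \frac{3}{2}\right) \left(-15\right) = \frac{45}{2}$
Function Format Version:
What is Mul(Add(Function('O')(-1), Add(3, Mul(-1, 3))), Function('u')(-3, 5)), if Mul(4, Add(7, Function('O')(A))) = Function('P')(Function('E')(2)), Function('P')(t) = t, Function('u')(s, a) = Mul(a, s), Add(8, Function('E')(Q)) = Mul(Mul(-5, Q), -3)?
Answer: Rational(45, 2) ≈ 22.500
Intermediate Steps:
Function('E')(Q) = Add(-8, Mul(15, Q)) (Function('E')(Q) = Add(-8, Mul(Mul(-5, Q), -3)) = Add(-8, Mul(15, Q)))
Function('O')(A) = Rational(-3, 2) (Function('O')(A) = Add(-7, Mul(Rational(1, 4), Add(-8, Mul(15, 2)))) = Add(-7, Mul(Rational(1, 4), Add(-8, 30))) = Add(-7, Mul(Rational(1, 4), 22)) = Add(-7, Rational(11, 2)) = Rational(-3, 2))
Mul(Add(Function('O')(-1), Add(3, Mul(-1, 3))), Function('u')(-3, 5)) = Mul(Add(Rational(-3, 2), Add(3, Mul(-1, 3))), Mul(5, -3)) = Mul(Add(Rational(-3, 2), Add(3, -3)), -15) = Mul(Add(Rational(-3, 2), 0), -15) = Mul(Rational(-3, 2), -15) = Rational(45, 2)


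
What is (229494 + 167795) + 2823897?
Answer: 3221186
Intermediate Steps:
(229494 + 167795) + 2823897 = 397289 + 2823897 = 3221186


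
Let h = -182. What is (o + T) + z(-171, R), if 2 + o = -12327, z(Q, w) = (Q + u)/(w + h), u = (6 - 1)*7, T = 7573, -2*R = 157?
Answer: -2477604/521 ≈ -4755.5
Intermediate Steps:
R = -157/2 (R = -½*157 = -157/2 ≈ -78.500)
u = 35 (u = 5*7 = 35)
z(Q, w) = (35 + Q)/(-182 + w) (z(Q, w) = (Q + 35)/(w - 182) = (35 + Q)/(-182 + w))
o = -12329 (o = -2 - 12327 = -12329)
(o + T) + z(-171, R) = (-12329 + 7573) + (35 - 171)/(-182 - 157/2) = -4756 - 136/(-521/2) = -4756 - 2/521*(-136) = -4756 + 272/521 = -2477604/521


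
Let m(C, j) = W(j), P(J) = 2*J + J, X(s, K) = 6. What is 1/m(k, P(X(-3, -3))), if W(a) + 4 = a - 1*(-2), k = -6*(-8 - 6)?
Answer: 1/16 ≈ 0.062500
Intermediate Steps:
P(J) = 3*J
k = 84 (k = -6*(-14) = 84)
W(a) = -2 + a (W(a) = -4 + (a - 1*(-2)) = -4 + (a + 2) = -4 + (2 + a) = -2 + a)
m(C, j) = -2 + j
1/m(k, P(X(-3, -3))) = 1/(-2 + 3*6) = 1/(-2 + 18) = 1/16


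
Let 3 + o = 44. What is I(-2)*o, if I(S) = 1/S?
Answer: -41/2 ≈ -20.500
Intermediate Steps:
o = 41 (o = -3 + 44 = 41)
I(S) = 1/S
I(-2)*o = 41/(-2) = -½*41 = -41/2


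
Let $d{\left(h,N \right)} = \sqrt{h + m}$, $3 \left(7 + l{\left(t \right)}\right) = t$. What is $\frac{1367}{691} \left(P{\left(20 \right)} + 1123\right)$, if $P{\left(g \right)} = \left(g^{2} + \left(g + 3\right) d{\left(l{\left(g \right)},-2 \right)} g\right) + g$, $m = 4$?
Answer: $\frac{2109281}{691} + \frac{628820 \sqrt{33}}{2073} \approx 4795.0$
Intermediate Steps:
$l{\left(t \right)} = -7 + \frac{t}{3}$
$d{\left(h,N \right)} = \sqrt{4 + h}$ ($d{\left(h,N \right)} = \sqrt{h + 4} = \sqrt{4 + h}$)
$P{\left(g \right)} = g + g^{2} + g \sqrt{-3 + \frac{g}{3}} \left(3 + g\right)$ ($P{\left(g \right)} = \left(g^{2} + \left(g + 3\right) \sqrt{4 + \left(-7 + \frac{g}{3}\right)} g\right) + g = \left(g^{2} + \left(3 + g\right) \sqrt{-3 + \frac{g}{3}} g\right) + g = \left(g^{2} + \sqrt{-3 + \frac{g}{3}} \left(3 + g\right) g\right) + g = \left(g^{2} + g \sqrt{-3 + \frac{g}{3}} \left(3 + g\right)\right) + g = g + g^{2} + g \sqrt{-3 + \frac{g}{3}} \left(3 + g\right)$)
$\frac{1367}{691} \left(P{\left(20 \right)} + 1123\right) = \frac{1367}{691} \left(\frac{1}{3} \cdot 20 \left(3 + 3 \cdot 20 + 3 \sqrt{-27 + 3 \cdot 20} + 20 \sqrt{-27 + 3 \cdot 20}\right) + 1123\right) = 1367 \cdot \frac{1}{691} \left(\frac{1}{3} \cdot 20 \left(3 + 60 + 3 \sqrt{-27 + 60} + 20 \sqrt{-27 + 60}\right) + 1123\right) = \frac{1367 \left(\frac{1}{3} \cdot 20 \left(3 + 60 + 3 \sqrt{33} + 20 \sqrt{33}\right) + 1123\right)}{691} = \frac{1367 \left(\frac{1}{3} \cdot 20 \left(63 + 23 \sqrt{33}\right) + 1123\right)}{691} = \frac{1367 \left(\left(420 + \frac{460 \sqrt{33}}{3}\right) + 1123\right)}{691} = \frac{1367 \left(1543 + \frac{460 \sqrt{33}}{3}\right)}{691} = \frac{2109281}{691} + \frac{628820 \sqrt{33}}{2073}$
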